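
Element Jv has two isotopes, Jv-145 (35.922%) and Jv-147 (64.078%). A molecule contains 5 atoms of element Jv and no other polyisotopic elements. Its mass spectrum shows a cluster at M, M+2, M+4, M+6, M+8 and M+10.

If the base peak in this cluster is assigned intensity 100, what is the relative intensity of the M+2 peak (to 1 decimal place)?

15.7

Binomial terms of (0.35922 + 0.64078)^5: M 0.0060, M+2 0.0533, M+4 0.1903, M+6 0.3395, M+8 0.3028, M+10 0.1080 → M+6 is the base peak.
P(M+6) = C(5,3) × 0.35922^2 × 0.64078^3 = 10 × 0.12903901 × 0.26310363 = 0.339506 (base)
P(M+2) = C(5,1) × 0.35922^4 × 0.64078^1 = 5 × 0.01665107 × 0.64078 = 0.053348
Relative intensity = 0.053348 / 0.339506 × 100 = 15.7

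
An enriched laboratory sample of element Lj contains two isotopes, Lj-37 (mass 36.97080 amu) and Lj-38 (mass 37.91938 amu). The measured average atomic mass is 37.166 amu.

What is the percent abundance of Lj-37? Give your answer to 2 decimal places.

With x = fraction of Lj-37 (so Lj-38 is 1 − x):
36.97080·x + 37.91938·(1 − x) = 37.166
(36.97080 − 37.91938)·x = 37.166 − 37.91938
x = -0.75338 / -0.94858 = 0.79422 → 79.42% Lj-37, 20.58% Lj-38.

79.42%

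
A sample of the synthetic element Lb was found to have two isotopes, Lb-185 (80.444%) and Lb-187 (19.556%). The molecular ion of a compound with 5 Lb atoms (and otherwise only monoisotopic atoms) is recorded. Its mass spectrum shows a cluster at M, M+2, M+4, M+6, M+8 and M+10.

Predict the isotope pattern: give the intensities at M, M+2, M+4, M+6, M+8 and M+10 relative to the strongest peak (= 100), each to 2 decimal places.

The 5 Lb atoms are independent, so intensities follow the terms of (0.80444 + 0.19556)^5.
P(M) = 0.80444^5 = 0.336875
P(M+2) = 5 × 0.80444^4 × 0.19556^1 = 0.409472
P(M+4) = 10 × 0.80444^3 × 0.19556^2 = 0.199086
P(M+6) = 10 × 0.80444^2 × 0.19556^3 = 0.048398
P(M+8) = 5 × 0.80444^1 × 0.19556^4 = 0.005883
P(M+10) = 0.19556^5 = 0.000286
The M+2 peak is largest (0.409472); scaling to 100 gives 82.27 : 100.00 : 48.62 : 11.82 : 1.44 : 0.07.

82.27 : 100.00 : 48.62 : 11.82 : 1.44 : 0.07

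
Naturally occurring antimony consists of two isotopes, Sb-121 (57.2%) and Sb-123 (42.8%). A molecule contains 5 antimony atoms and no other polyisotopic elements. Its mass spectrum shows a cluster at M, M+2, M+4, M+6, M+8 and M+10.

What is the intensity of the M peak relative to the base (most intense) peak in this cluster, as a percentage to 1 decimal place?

Term probabilities: M 0.0612, M+2 0.2291, M+4 0.3428, M+6 0.2565, M+8 0.0960, M+10 0.0144. Base peak = M+4.
P(M+4) = C(5,2) × 0.572^3 × 0.428^2 = 10 × 0.18714925 × 0.183184 = 0.342827 (base)
P(M) = C(5,0) × 0.572^5 × 0.428^0 = 1 × 0.06123224 × 1.0000 = 0.061232
Relative intensity = 0.061232 / 0.342827 × 100 = 17.9

17.9%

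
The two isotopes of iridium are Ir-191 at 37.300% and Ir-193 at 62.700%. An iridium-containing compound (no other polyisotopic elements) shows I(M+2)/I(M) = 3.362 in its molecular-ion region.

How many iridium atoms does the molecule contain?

The M+2/M ratio from n Ir atoms is n · q/p = n · 0.62700/0.37300.
n = 3.362 × 0.37300/0.62700 = 2.00 ≈ 2

2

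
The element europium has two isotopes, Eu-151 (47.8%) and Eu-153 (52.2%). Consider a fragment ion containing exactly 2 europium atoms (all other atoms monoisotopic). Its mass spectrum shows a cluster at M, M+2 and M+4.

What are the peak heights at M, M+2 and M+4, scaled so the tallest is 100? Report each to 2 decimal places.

Expanding (0.478 + 0.522)^2:
P(M) = 0.478^2 = 0.228484
P(M+2) = 2 × 0.478^1 × 0.522^1 = 0.499032
P(M+4) = 0.522^2 = 0.272484
The M+2 peak is largest (0.499032); scaling to 100 gives 45.79 : 100.00 : 54.60.

45.79 : 100.00 : 54.60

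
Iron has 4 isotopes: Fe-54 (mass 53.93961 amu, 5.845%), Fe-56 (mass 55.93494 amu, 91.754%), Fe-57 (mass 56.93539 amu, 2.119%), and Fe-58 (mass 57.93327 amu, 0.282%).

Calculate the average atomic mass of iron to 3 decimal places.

Average mass = Σ (abundance × isotope mass) = 0.05845 × 53.93961 + 0.91754 × 55.93494 + 0.02119 × 56.93539 + 0.00282 × 57.93327
= 3.152770 + 51.322545 + 1.206461 + 0.163372 = 55.845148 amu

55.845 amu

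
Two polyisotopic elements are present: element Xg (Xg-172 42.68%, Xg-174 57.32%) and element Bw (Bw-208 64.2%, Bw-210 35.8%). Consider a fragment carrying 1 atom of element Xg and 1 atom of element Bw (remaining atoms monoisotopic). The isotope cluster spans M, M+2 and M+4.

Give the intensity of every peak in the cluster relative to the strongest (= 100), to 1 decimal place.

52.6 : 100.0 : 39.4

Element Xg pattern (n=1): 0.4268 : 0.5732
Element Bw pattern (n=1): 0.6420 : 0.3580
Convolve the two distributions (both contribute in 2-u steps):
  M: 0.4268×0.6420 = 0.274006
  M+2: 0.4268×0.3580 + 0.5732×0.6420 = 0.520789
  M+4: 0.5732×0.3580 = 0.205206
Scale to base peak (0.520789) = 100: 52.6 : 100.0 : 39.4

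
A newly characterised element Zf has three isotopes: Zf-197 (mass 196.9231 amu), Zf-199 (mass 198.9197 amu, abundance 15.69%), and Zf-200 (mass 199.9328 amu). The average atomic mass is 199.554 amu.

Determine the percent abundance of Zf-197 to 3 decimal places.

7.305%

The remaining 84.31% is split between Zf-197 (fraction x) and Zf-200 (fraction 0.8431 − x).
Substituting: 196.9231x + 199.9328(0.8431 − x) = 168.34349907
(196.9231 − 199.9328)x = -0.21984461  ⇒  x = 0.07305, y = 0.77005
Zf-197: 7.305%, Zf-200: 77.005%.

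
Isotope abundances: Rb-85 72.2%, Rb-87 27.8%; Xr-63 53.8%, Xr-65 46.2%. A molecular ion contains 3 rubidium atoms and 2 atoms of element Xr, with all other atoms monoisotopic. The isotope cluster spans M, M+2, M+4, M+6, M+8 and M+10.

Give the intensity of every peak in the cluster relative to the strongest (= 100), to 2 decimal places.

Rubidium pattern (n=3): 0.37636705 : 0.43475086 : 0.16739714 : 0.02148495
Element Xr pattern (n=2): 0.289444 : 0.497112 : 0.213444
Convolve the two distributions (both contribute in 2-u steps):
  M: 0.37636705×0.289444 = 0.108937
  M+2: 0.37636705×0.497112 + 0.43475086×0.289444 = 0.312933
  M+4: 0.37636705×0.213444 + 0.43475086×0.497112 + 0.16739714×0.289444 = 0.344905
  M+6: 0.43475086×0.213444 + 0.16739714×0.497112 + 0.02148495×0.289444 = 0.182229
  M+8: 0.16739714×0.213444 + 0.02148495×0.497112 = 0.046410
  M+10: 0.02148495×0.213444 = 0.004586
Scale to base peak (0.344905) = 100: 31.58 : 90.73 : 100.00 : 52.83 : 13.46 : 1.33

31.58 : 90.73 : 100.00 : 52.83 : 13.46 : 1.33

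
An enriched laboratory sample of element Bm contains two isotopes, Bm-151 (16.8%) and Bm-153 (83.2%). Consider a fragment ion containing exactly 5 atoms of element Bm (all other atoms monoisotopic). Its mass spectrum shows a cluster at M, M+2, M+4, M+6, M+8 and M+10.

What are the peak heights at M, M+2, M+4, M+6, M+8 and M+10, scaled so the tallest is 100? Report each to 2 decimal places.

Expanding (0.168 + 0.832)^5:
P(M) = 0.168^5 = 0.000134
P(M+2) = 5 × 0.168^4 × 0.832^1 = 0.003314
P(M+4) = 10 × 0.168^3 × 0.832^2 = 0.032823
P(M+6) = 10 × 0.168^2 × 0.832^3 = 0.162551
P(M+8) = 5 × 0.168^1 × 0.832^4 = 0.402506
P(M+10) = 0.832^5 = 0.398673
The M+8 peak is largest (0.402506); scaling to 100 gives 0.03 : 0.82 : 8.15 : 40.38 : 100.00 : 99.05.

0.03 : 0.82 : 8.15 : 40.38 : 100.00 : 99.05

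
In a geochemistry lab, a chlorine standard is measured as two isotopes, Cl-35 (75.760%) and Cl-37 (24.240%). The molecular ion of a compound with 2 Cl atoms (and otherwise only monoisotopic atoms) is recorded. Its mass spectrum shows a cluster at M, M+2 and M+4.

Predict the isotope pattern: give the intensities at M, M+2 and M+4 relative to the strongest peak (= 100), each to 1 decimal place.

Each Cl atom is independently Cl-35 (p = 0.75760) or Cl-37 (q = 0.24240); the cluster is the binomial expansion (p + q)^2.
P(M) = 0.75760^2 = 0.573958
P(M+2) = 2 × 0.75760^1 × 0.24240^1 = 0.367284
P(M+4) = 0.24240^2 = 0.058758
The M peak is largest (0.573958); scaling to 100 gives 100.0 : 64.0 : 10.2.

100.0 : 64.0 : 10.2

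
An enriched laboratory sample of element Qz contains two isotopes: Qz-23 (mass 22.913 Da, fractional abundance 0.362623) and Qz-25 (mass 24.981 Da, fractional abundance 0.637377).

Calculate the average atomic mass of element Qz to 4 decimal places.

24.2311 Da

Weight each isotope mass by its fractional abundance: 0.362623 × 22.913 + 0.637377 × 24.981
= 8.30878 + 15.92231 = 24.23109 Da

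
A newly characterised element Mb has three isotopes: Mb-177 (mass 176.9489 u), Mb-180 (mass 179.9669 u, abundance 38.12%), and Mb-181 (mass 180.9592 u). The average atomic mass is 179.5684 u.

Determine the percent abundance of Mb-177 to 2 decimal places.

The remaining 61.88% is split between Mb-177 (fraction x) and Mb-181 (fraction 0.6188 − x).
Substituting: 176.9489x + 180.9592(0.6188 − x) = 110.96501772
(176.9489 − 180.9592)x = -1.01253524  ⇒  x = 0.25248, y = 0.36632
Mb-177: 25.25%, Mb-181: 36.63%.

25.25%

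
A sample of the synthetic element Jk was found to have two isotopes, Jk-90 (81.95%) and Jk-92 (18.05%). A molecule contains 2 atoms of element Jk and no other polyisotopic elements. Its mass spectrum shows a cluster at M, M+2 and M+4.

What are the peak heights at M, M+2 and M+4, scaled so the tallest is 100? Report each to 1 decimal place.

100.0 : 44.1 : 4.9

Expanding (0.8195 + 0.1805)^2:
P(M) = 0.8195^2 = 0.671580
P(M+2) = 2 × 0.8195^1 × 0.1805^1 = 0.295839
P(M+4) = 0.1805^2 = 0.032580
The M peak is largest (0.671580); scaling to 100 gives 100.0 : 44.1 : 4.9.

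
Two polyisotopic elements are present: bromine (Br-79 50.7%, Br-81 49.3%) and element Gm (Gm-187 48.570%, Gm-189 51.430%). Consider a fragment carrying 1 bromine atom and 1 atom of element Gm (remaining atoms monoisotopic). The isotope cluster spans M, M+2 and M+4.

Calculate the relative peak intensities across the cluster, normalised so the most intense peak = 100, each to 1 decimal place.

Bromine pattern (n=1): 0.5070 : 0.4930
Element Gm pattern (n=1): 0.4857 : 0.5143
Convolve the two distributions (both contribute in 2-u steps):
  M: 0.5070×0.4857 = 0.246250
  M+2: 0.5070×0.5143 + 0.4930×0.4857 = 0.500200
  M+4: 0.4930×0.5143 = 0.253550
Scale to base peak (0.500200) = 100: 49.2 : 100.0 : 50.7

49.2 : 100.0 : 50.7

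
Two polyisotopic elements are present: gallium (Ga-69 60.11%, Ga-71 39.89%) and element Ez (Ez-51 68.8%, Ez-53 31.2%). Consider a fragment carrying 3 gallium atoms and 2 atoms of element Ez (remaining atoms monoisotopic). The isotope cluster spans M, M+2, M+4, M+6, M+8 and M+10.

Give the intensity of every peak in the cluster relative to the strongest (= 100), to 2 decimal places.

Gallium pattern (n=3): 0.21719018 : 0.43239309 : 0.28694328 : 0.06347345
Element Ez pattern (n=2): 0.473344 : 0.429312 : 0.097344
Convolve the two distributions (both contribute in 2-u steps):
  M: 0.21719018×0.473344 = 0.102806
  M+2: 0.21719018×0.429312 + 0.43239309×0.473344 = 0.297913
  M+4: 0.21719018×0.097344 + 0.43239309×0.429312 + 0.28694328×0.473344 = 0.342597
  M+6: 0.43239309×0.097344 + 0.28694328×0.429312 + 0.06347345×0.473344 = 0.195324
  M+8: 0.28694328×0.097344 + 0.06347345×0.429312 = 0.055182
  M+10: 0.06347345×0.097344 = 0.006179
Scale to base peak (0.342597) = 100: 30.01 : 86.96 : 100.00 : 57.01 : 16.11 : 1.80

30.01 : 86.96 : 100.00 : 57.01 : 16.11 : 1.80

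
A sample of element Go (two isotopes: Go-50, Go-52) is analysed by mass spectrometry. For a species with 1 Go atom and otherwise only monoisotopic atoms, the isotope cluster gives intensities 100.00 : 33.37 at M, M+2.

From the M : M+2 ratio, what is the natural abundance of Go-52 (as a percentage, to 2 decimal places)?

25.02%

Write p for the Go-50 fraction. I(M+2)/I(M) = [C(1,1)·p^0·(1−p)] / p^1 = 1·(1−p)/p = 33.37/100.00 = 0.3337
(1−p)/p = 0.3337/1 = 0.3337  ⇒  p = 1/(1 + 0.3337) = 0.7498
Go-50: 74.98%, Go-52: 25.02%.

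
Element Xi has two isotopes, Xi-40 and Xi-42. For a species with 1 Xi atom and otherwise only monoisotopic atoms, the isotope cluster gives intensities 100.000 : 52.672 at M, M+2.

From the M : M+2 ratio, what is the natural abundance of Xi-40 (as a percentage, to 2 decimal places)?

Write p for the Xi-40 fraction. I(M+2)/I(M) = [C(1,1)·p^0·(1−p)] / p^1 = 1·(1−p)/p = 52.672/100.000 = 0.5267
(1−p)/p = 0.5267/1 = 0.5267  ⇒  p = 1/(1 + 0.5267) = 0.6550
Xi-40: 65.50%, Xi-42: 34.50%.

65.50%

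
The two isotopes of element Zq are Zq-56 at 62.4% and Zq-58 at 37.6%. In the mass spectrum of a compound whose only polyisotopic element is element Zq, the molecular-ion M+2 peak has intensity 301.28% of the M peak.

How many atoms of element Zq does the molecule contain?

5

With n Zq atoms, P(M+2)/P(M) = C(n,1)·p^(n−1)q / p^n = n·q/p = n · 0.376/0.624.
n = 3.0128 × 0.624/0.376 = 5.00 ≈ 5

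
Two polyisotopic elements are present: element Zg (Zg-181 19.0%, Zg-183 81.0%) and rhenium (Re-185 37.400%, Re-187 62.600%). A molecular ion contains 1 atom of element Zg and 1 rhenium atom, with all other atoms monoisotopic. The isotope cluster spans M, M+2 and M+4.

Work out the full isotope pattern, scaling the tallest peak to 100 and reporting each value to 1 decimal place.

Element Zg pattern (n=1): 0.1900 : 0.8100
Rhenium pattern (n=1): 0.3740 : 0.6260
Convolve the two distributions (both contribute in 2-u steps):
  M: 0.1900×0.3740 = 0.071060
  M+2: 0.1900×0.6260 + 0.8100×0.3740 = 0.421880
  M+4: 0.8100×0.6260 = 0.507060
Scale to base peak (0.507060) = 100: 14.0 : 83.2 : 100.0

14.0 : 83.2 : 100.0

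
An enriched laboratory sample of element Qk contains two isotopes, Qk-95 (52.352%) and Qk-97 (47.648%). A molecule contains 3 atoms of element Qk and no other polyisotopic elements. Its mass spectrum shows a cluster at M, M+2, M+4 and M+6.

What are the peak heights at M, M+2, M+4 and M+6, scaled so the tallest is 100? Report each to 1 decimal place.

36.6 : 100.0 : 91.0 : 27.6

Expanding (0.52352 + 0.47648)^3:
P(M) = 0.52352^3 = 0.143483
P(M+2) = 3 × 0.52352^2 × 0.47648^1 = 0.391771
P(M+4) = 3 × 0.52352^1 × 0.47648^2 = 0.356569
P(M+6) = 0.47648^3 = 0.108177
The M+2 peak is largest (0.391771); scaling to 100 gives 36.6 : 100.0 : 91.0 : 27.6.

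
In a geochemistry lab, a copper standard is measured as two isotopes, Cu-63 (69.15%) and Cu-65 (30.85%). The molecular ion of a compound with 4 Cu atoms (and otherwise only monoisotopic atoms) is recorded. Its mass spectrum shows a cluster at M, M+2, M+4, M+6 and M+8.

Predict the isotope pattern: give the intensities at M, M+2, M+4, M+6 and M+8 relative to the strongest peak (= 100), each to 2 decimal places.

56.04 : 100.00 : 66.92 : 19.90 : 2.22

Each Cu atom is independently Cu-63 (p = 0.6915) or Cu-65 (q = 0.3085); the cluster is the binomial expansion (p + q)^4.
P(M) = 0.6915^4 = 0.228649
P(M+2) = 4 × 0.6915^3 × 0.3085^1 = 0.408030
P(M+4) = 6 × 0.6915^2 × 0.3085^2 = 0.273052
P(M+6) = 4 × 0.6915^1 × 0.3085^3 = 0.081212
P(M+8) = 0.3085^4 = 0.009058
The M+2 peak is largest (0.408030); scaling to 100 gives 56.04 : 100.00 : 66.92 : 19.90 : 2.22.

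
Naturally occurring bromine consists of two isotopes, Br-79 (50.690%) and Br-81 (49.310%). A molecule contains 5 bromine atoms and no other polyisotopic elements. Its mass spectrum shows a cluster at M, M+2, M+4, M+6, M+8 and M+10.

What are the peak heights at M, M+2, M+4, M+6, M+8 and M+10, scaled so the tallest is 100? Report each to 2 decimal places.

10.57 : 51.40 : 100.00 : 97.28 : 47.31 : 9.21

The 5 Br atoms are independent, so intensities follow the terms of (0.50690 + 0.49310)^5.
P(M) = 0.50690^5 = 0.033467
P(M+2) = 5 × 0.50690^4 × 0.49310^1 = 0.162777
P(M+4) = 10 × 0.50690^3 × 0.49310^2 = 0.316692
P(M+6) = 10 × 0.50690^2 × 0.49310^3 = 0.308070
P(M+8) = 5 × 0.50690^1 × 0.49310^4 = 0.149842
P(M+10) = 0.49310^5 = 0.029152
The M+4 peak is largest (0.316692); scaling to 100 gives 10.57 : 51.40 : 100.00 : 97.28 : 47.31 : 9.21.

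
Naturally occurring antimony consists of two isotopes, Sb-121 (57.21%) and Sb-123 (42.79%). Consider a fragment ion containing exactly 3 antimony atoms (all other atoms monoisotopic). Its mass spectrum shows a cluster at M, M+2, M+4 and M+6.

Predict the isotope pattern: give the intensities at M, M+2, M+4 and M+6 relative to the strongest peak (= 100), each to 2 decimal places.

44.57 : 100.00 : 74.79 : 18.65

The 3 Sb atoms are independent, so intensities follow the terms of (0.5721 + 0.4279)^3.
P(M) = 0.5721^3 = 0.187247
P(M+2) = 3 × 0.5721^2 × 0.4279^1 = 0.420153
P(M+4) = 3 × 0.5721^1 × 0.4279^2 = 0.314252
P(M+6) = 0.4279^3 = 0.078348
The M+2 peak is largest (0.420153); scaling to 100 gives 44.57 : 100.00 : 74.79 : 18.65.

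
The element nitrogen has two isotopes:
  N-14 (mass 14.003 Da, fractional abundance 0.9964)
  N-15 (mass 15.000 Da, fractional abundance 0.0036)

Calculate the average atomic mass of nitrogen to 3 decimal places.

Average mass = Σ (abundance × isotope mass) = 0.9964 × 14.003 + 0.0036 × 15.000
= 13.9526 + 0.0540 = 14.0066 Da

14.007 Da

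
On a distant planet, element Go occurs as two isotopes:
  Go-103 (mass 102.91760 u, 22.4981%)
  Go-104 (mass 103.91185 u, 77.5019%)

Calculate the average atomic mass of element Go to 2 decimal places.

103.69 u

Average mass = Σ (abundance × isotope mass) = 0.224981 × 102.91760 + 0.775019 × 103.91185
= 23.154505 + 80.533658 = 103.688163 u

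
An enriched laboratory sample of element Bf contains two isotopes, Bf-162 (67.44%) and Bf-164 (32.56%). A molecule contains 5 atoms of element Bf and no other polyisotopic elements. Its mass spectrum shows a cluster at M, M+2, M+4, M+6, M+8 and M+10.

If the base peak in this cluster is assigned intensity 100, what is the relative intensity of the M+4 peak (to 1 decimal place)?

Binomial terms of (0.6744 + 0.3256)^5: M 0.1395, M+2 0.3368, M+4 0.3252, M+6 0.1570, M+8 0.0379, M+10 0.0037 → M+2 is the base peak.
P(M+2) = C(5,1) × 0.6744^4 × 0.3256^1 = 5 × 0.20685701 × 0.3256 = 0.336763 (base)
P(M+4) = C(5,2) × 0.6744^3 × 0.3256^2 = 10 × 0.30672748 × 0.10601536 = 0.325178
Relative intensity = 0.325178 / 0.336763 × 100 = 96.6

96.6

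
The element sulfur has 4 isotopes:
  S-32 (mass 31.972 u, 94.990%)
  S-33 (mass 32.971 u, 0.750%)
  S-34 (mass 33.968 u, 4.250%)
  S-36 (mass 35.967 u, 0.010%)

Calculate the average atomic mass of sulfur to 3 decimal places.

The abundance-weighted mean is 0.94990 × 31.972 + 0.00750 × 32.971 + 0.04250 × 33.968 + 0.00010 × 35.967
= 30.3702 + 0.2473 + 1.4436 + 0.0036 = 32.0647 u

32.065 u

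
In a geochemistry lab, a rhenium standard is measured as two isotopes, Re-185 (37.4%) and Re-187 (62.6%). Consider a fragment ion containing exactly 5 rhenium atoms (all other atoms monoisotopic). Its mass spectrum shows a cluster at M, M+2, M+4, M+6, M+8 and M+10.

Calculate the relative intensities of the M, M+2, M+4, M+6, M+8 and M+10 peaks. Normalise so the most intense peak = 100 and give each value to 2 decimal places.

Expanding (0.374 + 0.626)^5:
P(M) = 0.374^5 = 0.007317
P(M+2) = 5 × 0.374^4 × 0.626^1 = 0.061239
P(M+4) = 10 × 0.374^3 × 0.626^2 = 0.205005
P(M+6) = 10 × 0.374^2 × 0.626^3 = 0.343136
P(M+8) = 5 × 0.374^1 × 0.626^4 = 0.287170
P(M+10) = 0.626^5 = 0.096133
The M+6 peak is largest (0.343136); scaling to 100 gives 2.13 : 17.85 : 59.74 : 100.00 : 83.69 : 28.02.

2.13 : 17.85 : 59.74 : 100.00 : 83.69 : 28.02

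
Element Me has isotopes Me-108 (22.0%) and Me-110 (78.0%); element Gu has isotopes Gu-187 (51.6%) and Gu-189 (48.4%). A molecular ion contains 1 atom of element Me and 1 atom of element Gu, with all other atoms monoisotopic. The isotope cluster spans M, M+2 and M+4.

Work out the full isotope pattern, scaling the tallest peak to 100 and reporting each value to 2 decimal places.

Element Me pattern (n=1): 0.2200 : 0.7800
Element Gu pattern (n=1): 0.5160 : 0.4840
Convolve the two distributions (both contribute in 2-u steps):
  M: 0.2200×0.5160 = 0.113520
  M+2: 0.2200×0.4840 + 0.7800×0.5160 = 0.508960
  M+4: 0.7800×0.4840 = 0.377520
Scale to base peak (0.508960) = 100: 22.30 : 100.00 : 74.17

22.30 : 100.00 : 74.17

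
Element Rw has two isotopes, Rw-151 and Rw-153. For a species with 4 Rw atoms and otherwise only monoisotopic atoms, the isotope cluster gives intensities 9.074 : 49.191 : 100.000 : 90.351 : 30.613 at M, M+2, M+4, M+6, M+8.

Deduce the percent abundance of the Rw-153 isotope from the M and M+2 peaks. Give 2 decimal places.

57.54%

Let p = fractional abundance of Rw-151. I(M+2)/I(M) = [C(4,1)·p^3·(1−p)] / p^4 = 4·(1−p)/p = 49.191/9.074 = 5.4211
(1−p)/p = 5.4211/4 = 1.3553  ⇒  p = 1/(1 + 1.3553) = 0.4246
Rw-151: 42.46%, Rw-153: 57.54%.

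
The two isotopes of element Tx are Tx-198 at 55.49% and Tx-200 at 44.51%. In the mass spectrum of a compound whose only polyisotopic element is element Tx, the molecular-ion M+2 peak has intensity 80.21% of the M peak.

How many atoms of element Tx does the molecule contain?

With n Tx atoms, P(M+2)/P(M) = C(n,1)·p^(n−1)q / p^n = n·q/p = n · 0.4451/0.5549.
n = 0.8021 × 0.5549/0.4451 = 1.00 ≈ 1

1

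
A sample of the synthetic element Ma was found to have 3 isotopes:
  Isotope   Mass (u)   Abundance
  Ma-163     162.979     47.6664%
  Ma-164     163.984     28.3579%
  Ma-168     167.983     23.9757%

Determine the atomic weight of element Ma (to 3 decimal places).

The abundance-weighted mean is 0.476664 × 162.979 + 0.283579 × 163.984 + 0.239757 × 167.983
= 77.6862 + 46.5024 + 40.2751 = 164.4637 u

164.464 u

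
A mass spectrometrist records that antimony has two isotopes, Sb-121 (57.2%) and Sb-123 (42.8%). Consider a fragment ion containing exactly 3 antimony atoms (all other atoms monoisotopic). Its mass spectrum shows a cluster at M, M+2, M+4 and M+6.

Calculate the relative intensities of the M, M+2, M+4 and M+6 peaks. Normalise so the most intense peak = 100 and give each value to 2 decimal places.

Expanding (0.572 + 0.428)^3:
P(M) = 0.572^3 = 0.187149
P(M+2) = 3 × 0.572^2 × 0.428^1 = 0.420104
P(M+4) = 3 × 0.572^1 × 0.428^2 = 0.314344
P(M+6) = 0.428^3 = 0.078403
The M+2 peak is largest (0.420104); scaling to 100 gives 44.55 : 100.00 : 74.83 : 18.66.

44.55 : 100.00 : 74.83 : 18.66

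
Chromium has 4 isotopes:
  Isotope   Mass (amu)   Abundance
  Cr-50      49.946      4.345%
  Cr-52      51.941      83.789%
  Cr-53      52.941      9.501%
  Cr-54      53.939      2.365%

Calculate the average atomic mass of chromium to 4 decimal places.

Average mass = Σ (abundance × isotope mass) = 0.04345 × 49.946 + 0.83789 × 51.941 + 0.09501 × 52.941 + 0.02365 × 53.939
= 2.17015 + 43.52084 + 5.02992 + 1.27566 = 51.99657 amu

51.9966 amu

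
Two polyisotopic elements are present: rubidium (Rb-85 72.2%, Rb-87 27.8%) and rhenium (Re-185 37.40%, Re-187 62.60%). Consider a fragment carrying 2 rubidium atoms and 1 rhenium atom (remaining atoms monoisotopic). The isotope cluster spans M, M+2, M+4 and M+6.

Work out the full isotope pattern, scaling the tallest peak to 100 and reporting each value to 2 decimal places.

Rubidium pattern (n=2): 0.521284 : 0.401432 : 0.077284
Rhenium pattern (n=1): 0.3740 : 0.6260
Convolve the two distributions (both contribute in 2-u steps):
  M: 0.521284×0.3740 = 0.194960
  M+2: 0.521284×0.6260 + 0.401432×0.3740 = 0.476459
  M+4: 0.401432×0.6260 + 0.077284×0.3740 = 0.280201
  M+6: 0.077284×0.6260 = 0.048380
Scale to base peak (0.476459) = 100: 40.92 : 100.00 : 58.81 : 10.15

40.92 : 100.00 : 58.81 : 10.15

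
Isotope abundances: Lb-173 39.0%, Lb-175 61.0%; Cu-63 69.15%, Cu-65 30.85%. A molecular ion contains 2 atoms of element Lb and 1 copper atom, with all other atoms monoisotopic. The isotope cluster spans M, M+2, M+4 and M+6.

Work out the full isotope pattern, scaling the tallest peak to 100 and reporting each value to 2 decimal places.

Element Lb pattern (n=2): 0.1521 : 0.4758 : 0.3721
Copper pattern (n=1): 0.6915 : 0.3085
Convolve the two distributions (both contribute in 2-u steps):
  M: 0.1521×0.6915 = 0.105177
  M+2: 0.1521×0.3085 + 0.4758×0.6915 = 0.375939
  M+4: 0.4758×0.3085 + 0.3721×0.6915 = 0.404091
  M+6: 0.3721×0.3085 = 0.114793
Scale to base peak (0.404091) = 100: 26.03 : 93.03 : 100.00 : 28.41

26.03 : 93.03 : 100.00 : 28.41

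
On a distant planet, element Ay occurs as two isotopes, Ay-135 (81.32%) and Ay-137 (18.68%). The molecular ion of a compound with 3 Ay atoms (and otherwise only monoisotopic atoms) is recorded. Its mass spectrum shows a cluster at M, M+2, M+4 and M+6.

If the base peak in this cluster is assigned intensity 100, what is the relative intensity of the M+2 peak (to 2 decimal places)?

68.91

Term probabilities: M 0.5378, M+2 0.3706, M+4 0.0851, M+6 0.0065. Base peak = M.
P(M) = C(3,0) × 0.8132^3 × 0.1868^0 = 1 × 0.53776448 × 1.0000 = 0.537764 (base)
P(M+2) = C(3,1) × 0.8132^2 × 0.1868^1 = 3 × 0.66129424 × 0.1868 = 0.370589
Relative intensity = 0.370589 / 0.537764 × 100 = 68.91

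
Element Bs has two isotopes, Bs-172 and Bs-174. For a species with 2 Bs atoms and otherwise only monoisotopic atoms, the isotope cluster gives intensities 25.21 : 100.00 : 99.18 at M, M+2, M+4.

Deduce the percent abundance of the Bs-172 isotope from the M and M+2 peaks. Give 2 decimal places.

33.52%

Let p = fractional abundance of Bs-172. I(M+2)/I(M) = [C(2,1)·p^1·(1−p)] / p^2 = 2·(1−p)/p = 100.00/25.21 = 3.9667
(1−p)/p = 3.9667/2 = 1.9833  ⇒  p = 1/(1 + 1.9833) = 0.3352
Bs-172: 33.52%, Bs-174: 66.48%.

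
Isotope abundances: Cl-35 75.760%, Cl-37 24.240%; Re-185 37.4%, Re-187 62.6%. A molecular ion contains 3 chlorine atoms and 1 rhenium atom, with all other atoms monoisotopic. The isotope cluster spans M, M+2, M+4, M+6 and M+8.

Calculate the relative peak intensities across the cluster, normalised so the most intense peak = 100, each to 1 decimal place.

38.0 : 100.0 : 72.7 : 20.8 : 2.1

Chlorine pattern (n=3): 0.4348304 : 0.41738208 : 0.13354464 : 0.01424288
Rhenium pattern (n=1): 0.3740 : 0.6260
Convolve the two distributions (both contribute in 2-u steps):
  M: 0.4348304×0.3740 = 0.162627
  M+2: 0.4348304×0.6260 + 0.41738208×0.3740 = 0.428305
  M+4: 0.41738208×0.6260 + 0.13354464×0.3740 = 0.311227
  M+6: 0.13354464×0.6260 + 0.01424288×0.3740 = 0.088926
  M+8: 0.01424288×0.6260 = 0.008916
Scale to base peak (0.428305) = 100: 38.0 : 100.0 : 72.7 : 20.8 : 2.1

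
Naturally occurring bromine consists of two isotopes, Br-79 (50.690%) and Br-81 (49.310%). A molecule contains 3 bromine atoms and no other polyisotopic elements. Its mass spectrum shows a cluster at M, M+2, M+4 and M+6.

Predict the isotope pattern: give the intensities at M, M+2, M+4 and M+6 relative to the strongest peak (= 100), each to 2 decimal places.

The 3 Br atoms are independent, so intensities follow the terms of (0.50690 + 0.49310)^3.
P(M) = 0.50690^3 = 0.130247
P(M+2) = 3 × 0.50690^2 × 0.49310^1 = 0.380103
P(M+4) = 3 × 0.50690^1 × 0.49310^2 = 0.369755
P(M+6) = 0.49310^3 = 0.119896
The M+2 peak is largest (0.380103); scaling to 100 gives 34.27 : 100.00 : 97.28 : 31.54.

34.27 : 100.00 : 97.28 : 31.54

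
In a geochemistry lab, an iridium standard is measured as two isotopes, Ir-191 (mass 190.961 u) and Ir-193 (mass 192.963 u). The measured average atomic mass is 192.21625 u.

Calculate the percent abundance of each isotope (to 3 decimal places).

With x = fraction of Ir-191 (so Ir-193 is 1 − x):
190.961·x + 192.963·(1 − x) = 192.21625
(190.961 − 192.963)·x = 192.21625 − 192.963
x = -0.74675 / -2.002 = 0.37300 → 37.300% Ir-191, 62.700% Ir-193.

Ir-191: 37.300%, Ir-193: 62.700%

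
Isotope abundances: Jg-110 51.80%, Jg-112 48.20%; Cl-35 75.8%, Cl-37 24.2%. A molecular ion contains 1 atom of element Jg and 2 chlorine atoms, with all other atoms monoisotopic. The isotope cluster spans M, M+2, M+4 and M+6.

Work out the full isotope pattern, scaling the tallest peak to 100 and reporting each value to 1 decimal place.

63.7 : 100.0 : 44.4 : 6.0

Element Jg pattern (n=1): 0.5180 : 0.4820
Chlorine pattern (n=2): 0.574564 : 0.366872 : 0.058564
Convolve the two distributions (both contribute in 2-u steps):
  M: 0.5180×0.574564 = 0.297624
  M+2: 0.5180×0.366872 + 0.4820×0.574564 = 0.466980
  M+4: 0.5180×0.058564 + 0.4820×0.366872 = 0.207168
  M+6: 0.4820×0.058564 = 0.028228
Scale to base peak (0.466980) = 100: 63.7 : 100.0 : 44.4 : 6.0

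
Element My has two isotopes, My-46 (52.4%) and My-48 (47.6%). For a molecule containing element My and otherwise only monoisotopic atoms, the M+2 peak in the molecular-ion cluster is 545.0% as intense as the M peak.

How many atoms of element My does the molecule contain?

For n independent My atoms, I(M+2)/I(M) = n · (abundance My-48) / (abundance My-46) = n · 0.476/0.524.
n = 5.450 × 0.524/0.476 = 6.00 ≈ 6

6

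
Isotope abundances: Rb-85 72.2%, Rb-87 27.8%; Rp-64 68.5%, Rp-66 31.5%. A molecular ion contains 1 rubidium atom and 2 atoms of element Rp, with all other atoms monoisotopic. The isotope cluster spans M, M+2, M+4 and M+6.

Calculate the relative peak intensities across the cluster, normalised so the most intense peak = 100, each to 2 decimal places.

76.64 : 100.00 : 43.35 : 6.24

Rubidium pattern (n=1): 0.7220 : 0.2780
Element Rp pattern (n=2): 0.469225 : 0.43155 : 0.099225
Convolve the two distributions (both contribute in 2-u steps):
  M: 0.7220×0.469225 = 0.338780
  M+2: 0.7220×0.43155 + 0.2780×0.469225 = 0.442024
  M+4: 0.7220×0.099225 + 0.2780×0.43155 = 0.191611
  M+6: 0.2780×0.099225 = 0.027585
Scale to base peak (0.442024) = 100: 76.64 : 100.00 : 43.35 : 6.24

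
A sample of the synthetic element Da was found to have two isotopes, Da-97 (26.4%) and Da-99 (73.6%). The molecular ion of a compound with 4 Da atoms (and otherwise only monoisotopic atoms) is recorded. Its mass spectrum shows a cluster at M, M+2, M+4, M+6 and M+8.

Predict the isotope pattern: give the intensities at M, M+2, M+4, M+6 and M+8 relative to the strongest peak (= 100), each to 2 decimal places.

1.15 : 12.87 : 53.80 : 100.00 : 69.70

Expanding (0.264 + 0.736)^4:
P(M) = 0.264^4 = 0.004858
P(M+2) = 4 × 0.264^3 × 0.736^1 = 0.054169
P(M+4) = 6 × 0.264^2 × 0.736^2 = 0.226524
P(M+6) = 4 × 0.264^1 × 0.736^3 = 0.421015
P(M+8) = 0.736^4 = 0.293435
The M+6 peak is largest (0.421015); scaling to 100 gives 1.15 : 12.87 : 53.80 : 100.00 : 69.70.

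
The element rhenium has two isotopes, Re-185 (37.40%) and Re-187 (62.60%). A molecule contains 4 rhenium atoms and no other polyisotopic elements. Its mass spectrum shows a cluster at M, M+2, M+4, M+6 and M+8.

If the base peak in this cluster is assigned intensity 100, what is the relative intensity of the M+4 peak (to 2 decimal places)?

Binomial terms of (0.3740 + 0.6260)^4: M 0.0196, M+2 0.1310, M+4 0.3289, M+6 0.3670, M+8 0.1536 → M+6 is the base peak.
P(M+6) = C(4,3) × 0.3740^1 × 0.6260^3 = 4 × 0.3740 × 0.24531438 = 0.366990 (base)
P(M+4) = C(4,2) × 0.3740^2 × 0.6260^2 = 6 × 0.139876 × 0.391876 = 0.328884
Relative intensity = 0.328884 / 0.366990 × 100 = 89.62

89.62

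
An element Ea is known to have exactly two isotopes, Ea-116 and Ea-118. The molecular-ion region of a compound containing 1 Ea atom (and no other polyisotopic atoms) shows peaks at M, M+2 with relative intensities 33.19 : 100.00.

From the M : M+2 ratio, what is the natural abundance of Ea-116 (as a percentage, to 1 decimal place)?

If p is the fraction of Ea that is Ea-116, then I(M+2)/I(M) = [C(1,1)·p^0·(1−p)] / p^1 = 1·(1−p)/p = 100.00/33.19 = 3.0130
(1−p)/p = 3.0130/1 = 3.0130  ⇒  p = 1/(1 + 3.0130) = 0.2492
Ea-116: 24.9%, Ea-118: 75.1%.

24.9%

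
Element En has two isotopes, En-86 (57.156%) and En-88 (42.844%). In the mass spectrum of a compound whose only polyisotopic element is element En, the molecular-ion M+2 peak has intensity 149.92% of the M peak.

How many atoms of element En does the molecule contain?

2

With n En atoms, P(M+2)/P(M) = C(n,1)·p^(n−1)q / p^n = n·q/p = n · 0.42844/0.57156.
n = 1.4992 × 0.57156/0.42844 = 2.00 ≈ 2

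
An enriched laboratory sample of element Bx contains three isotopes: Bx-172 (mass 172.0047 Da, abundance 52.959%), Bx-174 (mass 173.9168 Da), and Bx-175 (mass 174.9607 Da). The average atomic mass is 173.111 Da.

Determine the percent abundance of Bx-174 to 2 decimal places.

The remaining 47.041% is split between Bx-174 (fraction x) and Bx-175 (fraction 0.47041 − x).
Substituting: 173.9168x + 174.9607(0.47041 − x) = 82.019030927
(173.9168 − 174.9607)x = -0.28423196  ⇒  x = 0.27228, y = 0.19813
Bx-174: 27.23%, Bx-175: 19.81%.

27.23%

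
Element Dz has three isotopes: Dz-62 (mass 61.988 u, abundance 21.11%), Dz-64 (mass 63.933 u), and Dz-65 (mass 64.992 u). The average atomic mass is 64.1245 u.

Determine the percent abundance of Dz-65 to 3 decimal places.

The remaining 78.89% is split between Dz-64 (fraction x) and Dz-65 (fraction 0.7889 − x).
Substituting: 63.933x + 64.992(0.7889 − x) = 51.0388332
(63.933 − 64.992)x = -0.2333556  ⇒  x = 0.22035, y = 0.56855
Dz-64: 22.035%, Dz-65: 56.855%.

56.855%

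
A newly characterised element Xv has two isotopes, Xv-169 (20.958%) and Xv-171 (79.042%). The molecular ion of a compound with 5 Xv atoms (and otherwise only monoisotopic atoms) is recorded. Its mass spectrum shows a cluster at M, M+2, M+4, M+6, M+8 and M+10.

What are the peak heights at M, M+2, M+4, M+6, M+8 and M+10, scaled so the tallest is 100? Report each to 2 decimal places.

Expanding (0.20958 + 0.79042)^5:
P(M) = 0.20958^5 = 0.000404
P(M+2) = 5 × 0.20958^4 × 0.79042^1 = 0.007625
P(M+4) = 10 × 0.20958^3 × 0.79042^2 = 0.057513
P(M+6) = 10 × 0.20958^2 × 0.79042^3 = 0.216907
P(M+8) = 5 × 0.20958^1 × 0.79042^4 = 0.409027
P(M+10) = 0.79042^5 = 0.308524
The M+8 peak is largest (0.409027); scaling to 100 gives 0.10 : 1.86 : 14.06 : 53.03 : 100.00 : 75.43.

0.10 : 1.86 : 14.06 : 53.03 : 100.00 : 75.43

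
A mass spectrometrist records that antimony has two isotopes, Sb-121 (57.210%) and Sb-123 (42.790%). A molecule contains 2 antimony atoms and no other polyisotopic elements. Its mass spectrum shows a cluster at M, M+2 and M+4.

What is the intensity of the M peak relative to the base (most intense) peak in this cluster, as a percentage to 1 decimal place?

66.8%

Term probabilities: M 0.3273, M+2 0.4896, M+4 0.1831. Base peak = M+2.
P(M+2) = C(2,1) × 0.57210^1 × 0.42790^1 = 2 × 0.5721 × 0.4279 = 0.489603 (base)
P(M) = C(2,0) × 0.57210^2 × 0.42790^0 = 1 × 0.32729841 × 1.0000 = 0.327298
Relative intensity = 0.327298 / 0.489603 × 100 = 66.8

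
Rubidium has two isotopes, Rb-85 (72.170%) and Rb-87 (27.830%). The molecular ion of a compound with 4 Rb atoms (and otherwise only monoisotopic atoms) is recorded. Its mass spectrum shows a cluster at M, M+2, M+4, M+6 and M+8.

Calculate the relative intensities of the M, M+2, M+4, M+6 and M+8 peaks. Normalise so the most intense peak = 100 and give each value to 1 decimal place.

64.8 : 100.0 : 57.8 : 14.9 : 1.4

The 4 Rb atoms are independent, so intensities follow the terms of (0.72170 + 0.27830)^4.
P(M) = 0.72170^4 = 0.271286
P(M+2) = 4 × 0.72170^3 × 0.27830^1 = 0.418450
P(M+4) = 6 × 0.72170^2 × 0.27830^2 = 0.242042
P(M+6) = 4 × 0.72170^1 × 0.27830^3 = 0.062224
P(M+8) = 0.27830^4 = 0.005999
The M+2 peak is largest (0.418450); scaling to 100 gives 64.8 : 100.0 : 57.8 : 14.9 : 1.4.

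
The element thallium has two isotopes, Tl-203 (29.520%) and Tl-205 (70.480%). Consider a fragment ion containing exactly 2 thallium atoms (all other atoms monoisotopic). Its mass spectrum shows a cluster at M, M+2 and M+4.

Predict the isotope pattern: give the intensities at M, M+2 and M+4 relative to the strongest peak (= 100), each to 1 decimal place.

The 2 Tl atoms are independent, so intensities follow the terms of (0.29520 + 0.70480)^2.
P(M) = 0.29520^2 = 0.087143
P(M+2) = 2 × 0.29520^1 × 0.70480^1 = 0.416114
P(M+4) = 0.70480^2 = 0.496743
The M+4 peak is largest (0.496743); scaling to 100 gives 17.5 : 83.8 : 100.0.

17.5 : 83.8 : 100.0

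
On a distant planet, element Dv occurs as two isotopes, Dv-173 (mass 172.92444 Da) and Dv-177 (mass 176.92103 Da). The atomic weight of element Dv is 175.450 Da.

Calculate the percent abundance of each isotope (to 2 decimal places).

Dv-173: 36.81%, Dv-177: 63.19%

Let x be the fractional abundance of Dv-173; then Dv-177 has abundance 1 − x.
172.92444·x + 176.92103·(1 − x) = 175.450
(172.92444 − 176.92103)·x = 175.450 − 176.92103
x = -1.47103 / -3.99659 = 0.36807 → 36.81% Dv-173, 63.19% Dv-177.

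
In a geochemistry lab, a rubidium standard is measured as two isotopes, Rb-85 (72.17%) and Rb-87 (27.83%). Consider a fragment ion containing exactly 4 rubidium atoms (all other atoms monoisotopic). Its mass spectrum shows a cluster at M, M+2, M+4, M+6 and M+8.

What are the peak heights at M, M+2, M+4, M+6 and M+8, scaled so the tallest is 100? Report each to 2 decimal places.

Each Rb atom is independently Rb-85 (p = 0.7217) or Rb-87 (q = 0.2783); the cluster is the binomial expansion (p + q)^4.
P(M) = 0.7217^4 = 0.271286
P(M+2) = 4 × 0.7217^3 × 0.2783^1 = 0.418450
P(M+4) = 6 × 0.7217^2 × 0.2783^2 = 0.242042
P(M+6) = 4 × 0.7217^1 × 0.2783^3 = 0.062224
P(M+8) = 0.2783^4 = 0.005999
The M+2 peak is largest (0.418450); scaling to 100 gives 64.83 : 100.00 : 57.84 : 14.87 : 1.43.

64.83 : 100.00 : 57.84 : 14.87 : 1.43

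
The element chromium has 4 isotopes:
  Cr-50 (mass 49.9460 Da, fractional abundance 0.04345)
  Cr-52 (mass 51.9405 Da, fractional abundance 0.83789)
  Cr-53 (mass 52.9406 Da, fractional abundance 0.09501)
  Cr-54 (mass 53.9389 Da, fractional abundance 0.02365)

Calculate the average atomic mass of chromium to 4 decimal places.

51.9961 Da

Weight each isotope mass by its fractional abundance: 0.04345 × 49.9460 + 0.83789 × 51.9405 + 0.09501 × 52.9406 + 0.02365 × 53.9389
= 2.17015 + 43.52043 + 5.02989 + 1.27565 = 51.99612 Da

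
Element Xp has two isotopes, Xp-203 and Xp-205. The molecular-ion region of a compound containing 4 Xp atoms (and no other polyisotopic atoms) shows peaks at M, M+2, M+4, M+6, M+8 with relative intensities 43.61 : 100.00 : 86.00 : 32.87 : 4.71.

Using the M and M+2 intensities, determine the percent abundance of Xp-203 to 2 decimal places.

Let p = fractional abundance of Xp-203. I(M+2)/I(M) = [C(4,1)·p^3·(1−p)] / p^4 = 4·(1−p)/p = 100.00/43.61 = 2.2931
(1−p)/p = 2.2931/4 = 0.5733  ⇒  p = 1/(1 + 0.5733) = 0.6356
Xp-203: 63.56%, Xp-205: 36.44%.

63.56%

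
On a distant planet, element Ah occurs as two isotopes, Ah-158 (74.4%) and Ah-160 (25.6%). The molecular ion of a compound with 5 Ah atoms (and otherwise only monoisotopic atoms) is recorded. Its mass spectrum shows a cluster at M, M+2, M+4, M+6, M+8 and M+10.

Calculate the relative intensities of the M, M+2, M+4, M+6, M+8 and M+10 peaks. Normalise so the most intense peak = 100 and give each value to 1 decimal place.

Each Ah atom is independently Ah-158 (p = 0.744) or Ah-160 (q = 0.256); the cluster is the binomial expansion (p + q)^5.
P(M) = 0.744^5 = 0.227963
P(M+2) = 5 × 0.744^4 × 0.256^1 = 0.392195
P(M+4) = 10 × 0.744^3 × 0.256^2 = 0.269897
P(M+6) = 10 × 0.744^2 × 0.256^3 = 0.092868
P(M+8) = 5 × 0.744^1 × 0.256^4 = 0.015977
P(M+10) = 0.256^5 = 0.001100
The M+2 peak is largest (0.392195); scaling to 100 gives 58.1 : 100.0 : 68.8 : 23.7 : 4.1 : 0.3.

58.1 : 100.0 : 68.8 : 23.7 : 4.1 : 0.3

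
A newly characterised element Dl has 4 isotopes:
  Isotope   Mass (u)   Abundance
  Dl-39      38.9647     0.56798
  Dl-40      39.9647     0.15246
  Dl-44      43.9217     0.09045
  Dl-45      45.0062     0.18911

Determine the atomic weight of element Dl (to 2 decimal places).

40.71 u

Weight each isotope mass by its fractional abundance: 0.56798 × 38.9647 + 0.15246 × 39.9647 + 0.09045 × 43.9217 + 0.18911 × 45.0062
= 22.13117 + 6.09302 + 3.97272 + 8.51112 = 40.70803 u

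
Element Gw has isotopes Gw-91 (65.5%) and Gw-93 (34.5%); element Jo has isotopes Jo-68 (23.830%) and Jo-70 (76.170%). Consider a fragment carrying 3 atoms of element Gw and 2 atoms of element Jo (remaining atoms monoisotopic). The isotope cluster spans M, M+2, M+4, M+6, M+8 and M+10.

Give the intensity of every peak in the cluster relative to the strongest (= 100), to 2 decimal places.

4.63 : 36.89 : 97.87 : 100.00 : 43.67 : 6.91

Element Gw pattern (n=3): 0.28101138 : 0.44404088 : 0.23388412 : 0.04106362
Element Jo pattern (n=2): 0.05678689 : 0.36302622 : 0.58018689
Convolve the two distributions (both contribute in 2-u steps):
  M: 0.28101138×0.05678689 = 0.015958
  M+2: 0.28101138×0.36302622 + 0.44404088×0.05678689 = 0.127230
  M+4: 0.28101138×0.58018689 + 0.44404088×0.36302622 + 0.23388412×0.05678689 = 0.337519
  M+6: 0.44404088×0.58018689 + 0.23388412×0.36302622 + 0.04106362×0.05678689 = 0.344865
  M+8: 0.23388412×0.58018689 + 0.04106362×0.36302622 = 0.150604
  M+10: 0.04106362×0.58018689 = 0.023825
Scale to base peak (0.344865) = 100: 4.63 : 36.89 : 97.87 : 100.00 : 43.67 : 6.91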